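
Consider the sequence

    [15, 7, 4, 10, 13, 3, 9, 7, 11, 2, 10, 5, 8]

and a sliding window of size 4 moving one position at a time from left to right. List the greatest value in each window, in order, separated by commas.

Sliding a size-4 window across the 13 values:
15 7 4 10 → max 15
7 4 10 13 → max 13
4 10 13 3 → max 13
10 13 3 9 → max 13
13 3 9 7 → max 13
3 9 7 11 → max 11
9 7 11 2 → max 11
7 11 2 10 → max 11
11 2 10 5 → max 11
2 10 5 8 → max 10

15, 13, 13, 13, 13, 11, 11, 11, 11, 10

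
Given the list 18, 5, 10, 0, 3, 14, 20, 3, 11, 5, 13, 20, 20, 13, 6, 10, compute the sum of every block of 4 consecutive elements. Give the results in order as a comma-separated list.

[18, 5, 10, 0] → sum 33
[5, 10, 0, 3] → sum 18
[10, 0, 3, 14] → sum 27
[0, 3, 14, 20] → sum 37
[3, 14, 20, 3] → sum 40
[14, 20, 3, 11] → sum 48
[20, 3, 11, 5] → sum 39
[3, 11, 5, 13] → sum 32
[11, 5, 13, 20] → sum 49
[5, 13, 20, 20] → sum 58
[13, 20, 20, 13] → sum 66
[20, 20, 13, 6] → sum 59
[20, 13, 6, 10] → sum 49

33, 18, 27, 37, 40, 48, 39, 32, 49, 58, 66, 59, 49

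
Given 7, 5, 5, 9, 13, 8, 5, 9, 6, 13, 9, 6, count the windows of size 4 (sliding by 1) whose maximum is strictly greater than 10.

7

7 5 5 9 → max 9
5 5 9 13 → max 13  > 10 ✓
5 9 13 8 → max 13  > 10 ✓
9 13 8 5 → max 13  > 10 ✓
13 8 5 9 → max 13  > 10 ✓
8 5 9 6 → max 9
5 9 6 13 → max 13  > 10 ✓
9 6 13 9 → max 13  > 10 ✓
6 13 9 6 → max 13  > 10 ✓
7 windows satisfy the condition.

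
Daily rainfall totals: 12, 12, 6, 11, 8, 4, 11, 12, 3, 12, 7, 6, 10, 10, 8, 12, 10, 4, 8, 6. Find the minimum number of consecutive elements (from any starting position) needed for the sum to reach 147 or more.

add 12: running sum 12 < 147
add 12: running sum 24 < 147
add 6: running sum 30 < 147
add 11: running sum 41 < 147
add 8: running sum 49 < 147
add 4: running sum 53 < 147
add 11: running sum 64 < 147
add 12: running sum 76 < 147
add 3: running sum 79 < 147
add 12: running sum 91 < 147
add 7: running sum 98 < 147
add 6: running sum 104 < 147
add 10: running sum 114 < 147
add 10: running sum 124 < 147
add 8: running sum 132 < 147
add 12: running sum 144 < 147
add 10: shortest ending here [12, 12, 6, 11, 8, 4, 11, 12, 3, 12, 7, 6, 10, 10, 8, 12, 10] sum 154, len 17
add 4: shortest ending here [12, 12, 6, 11, 8, 4, 11, 12, 3, 12, 7, 6, 10, 10, 8, 12, 10, 4] sum 158, len 18
add 8: shortest ending here [12, 6, 11, 8, 4, 11, 12, 3, 12, 7, 6, 10, 10, 8, 12, 10, 4, 8] sum 154, len 18
add 6: shortest ending here [6, 11, 8, 4, 11, 12, 3, 12, 7, 6, 10, 10, 8, 12, 10, 4, 8, 6] sum 148, len 18
Shortest qualifying length: 17.

17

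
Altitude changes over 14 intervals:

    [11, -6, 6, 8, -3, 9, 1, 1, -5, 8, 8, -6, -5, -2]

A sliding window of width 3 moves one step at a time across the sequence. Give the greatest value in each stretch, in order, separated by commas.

11, 8, 8, 9, 9, 9, 1, 8, 8, 8, 8, -2

11 -6 6 → max 11
-6 6 8 → max 8
6 8 -3 → max 8
8 -3 9 → max 9
-3 9 1 → max 9
9 1 1 → max 9
1 1 -5 → max 1
1 -5 8 → max 8
-5 8 8 → max 8
8 8 -6 → max 8
8 -6 -5 → max 8
-6 -5 -2 → max -2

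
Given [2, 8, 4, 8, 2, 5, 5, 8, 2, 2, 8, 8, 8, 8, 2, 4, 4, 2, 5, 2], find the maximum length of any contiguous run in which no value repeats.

[2] len 1
[2, 8] len 2
[2, 8, 4] len 3
[4, 8] len 2
[4, 8, 2] len 3
[4, 8, 2, 5] len 4
[5] len 1
[5, 8] len 2
[5, 8, 2] len 3
[2] len 1
[2, 8] len 2
[8] len 1
[8] len 1
[8] len 1
[8, 2] len 2
[8, 2, 4] len 3
[4] len 1
[4, 2] len 2
[4, 2, 5] len 3
[5, 2] len 2
Longest all-distinct length: 4.

4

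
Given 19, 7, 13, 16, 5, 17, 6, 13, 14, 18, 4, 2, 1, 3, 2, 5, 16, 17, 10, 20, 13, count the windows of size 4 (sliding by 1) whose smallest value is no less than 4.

11

(19, 7, 13, 16) → min 7  ≥ 4 ✓
(7, 13, 16, 5) → min 5  ≥ 4 ✓
(13, 16, 5, 17) → min 5  ≥ 4 ✓
(16, 5, 17, 6) → min 5  ≥ 4 ✓
(5, 17, 6, 13) → min 5  ≥ 4 ✓
(17, 6, 13, 14) → min 6  ≥ 4 ✓
(6, 13, 14, 18) → min 6  ≥ 4 ✓
(13, 14, 18, 4) → min 4  ≥ 4 ✓
(14, 18, 4, 2) → min 2
(18, 4, 2, 1) → min 1
(4, 2, 1, 3) → min 1
(2, 1, 3, 2) → min 1
(1, 3, 2, 5) → min 1
(3, 2, 5, 16) → min 2
(2, 5, 16, 17) → min 2
(5, 16, 17, 10) → min 5  ≥ 4 ✓
(16, 17, 10, 20) → min 10  ≥ 4 ✓
(17, 10, 20, 13) → min 10  ≥ 4 ✓
11 windows satisfy the condition.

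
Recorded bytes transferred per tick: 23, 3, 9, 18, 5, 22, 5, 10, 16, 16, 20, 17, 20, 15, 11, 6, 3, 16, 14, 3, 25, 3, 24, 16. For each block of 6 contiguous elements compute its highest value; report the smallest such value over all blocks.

Window maxs for each of the 19 positions:
(23, 3, 9, 18, 5, 22) → max 23
(3, 9, 18, 5, 22, 5) → max 22
(9, 18, 5, 22, 5, 10) → max 22
(18, 5, 22, 5, 10, 16) → max 22
(5, 22, 5, 10, 16, 16) → max 22
(22, 5, 10, 16, 16, 20) → max 22
(5, 10, 16, 16, 20, 17) → max 20
(10, 16, 16, 20, 17, 20) → max 20
(16, 16, 20, 17, 20, 15) → max 20
(16, 20, 17, 20, 15, 11) → max 20
(20, 17, 20, 15, 11, 6) → max 20
(17, 20, 15, 11, 6, 3) → max 20
(20, 15, 11, 6, 3, 16) → max 20
(15, 11, 6, 3, 16, 14) → max 16
(11, 6, 3, 16, 14, 3) → max 16
(6, 3, 16, 14, 3, 25) → max 25
(3, 16, 14, 3, 25, 3) → max 25
(16, 14, 3, 25, 3, 24) → max 25
(14, 3, 25, 3, 24, 16) → max 25
Smallest of these is 16.

16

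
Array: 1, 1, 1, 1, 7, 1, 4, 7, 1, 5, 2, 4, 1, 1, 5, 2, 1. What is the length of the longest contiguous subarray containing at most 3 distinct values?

9

Extend right; when distinct count exceeds 3, shrink from the left:
[1] 1 distinct, len 1
[1, 1] 1 distinct, len 2
[1, 1, 1] 1 distinct, len 3
[1, 1, 1, 1] 1 distinct, len 4
[1, 1, 1, 1, 7] 2 distinct, len 5
[1, 1, 1, 1, 7, 1] 2 distinct, len 6
[1, 1, 1, 1, 7, 1, 4] 3 distinct, len 7
[1, 1, 1, 1, 7, 1, 4, 7] 3 distinct, len 8
[1, 1, 1, 1, 7, 1, 4, 7, 1] 3 distinct, len 9
[7, 1, 5] 3 distinct, len 3
[1, 5, 2] 3 distinct, len 3
[5, 2, 4] 3 distinct, len 3
[2, 4, 1] 3 distinct, len 3
[2, 4, 1, 1] 3 distinct, len 4
[4, 1, 1, 5] 3 distinct, len 4
[1, 1, 5, 2] 3 distinct, len 4
[1, 1, 5, 2, 1] 3 distinct, len 5
Longest length with ≤3 distinct: 9.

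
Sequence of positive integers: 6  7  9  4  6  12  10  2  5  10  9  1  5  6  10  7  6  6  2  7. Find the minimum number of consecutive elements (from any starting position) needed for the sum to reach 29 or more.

4

add 6: running sum 6 < 29
add 7: running sum 13 < 29
add 9: running sum 22 < 29
add 4: running sum 26 < 29
add 6: shortest ending here [6, 7, 9, 4, 6] sum 32, len 5
add 12: shortest ending here [9, 4, 6, 12] sum 31, len 4
add 10: shortest ending here [4, 6, 12, 10] sum 32, len 4
add 2: shortest ending here [6, 12, 10, 2] sum 30, len 4
add 5: shortest ending here [12, 10, 2, 5] sum 29, len 4
add 10: shortest ending here [12, 10, 2, 5, 10] sum 39, len 5
add 9: shortest ending here [10, 2, 5, 10, 9] sum 36, len 5
add 1: shortest ending here [10, 2, 5, 10, 9, 1] sum 37, len 6
add 5: shortest ending here [5, 10, 9, 1, 5] sum 30, len 5
add 6: shortest ending here [10, 9, 1, 5, 6] sum 31, len 5
add 10: shortest ending here [9, 1, 5, 6, 10] sum 31, len 5
add 7: shortest ending here [1, 5, 6, 10, 7] sum 29, len 5
add 6: shortest ending here [6, 10, 7, 6] sum 29, len 4
add 6: shortest ending here [10, 7, 6, 6] sum 29, len 4
add 2: shortest ending here [10, 7, 6, 6, 2] sum 31, len 5
add 7: shortest ending here [10, 7, 6, 6, 2, 7] sum 38, len 6
Shortest qualifying length: 4.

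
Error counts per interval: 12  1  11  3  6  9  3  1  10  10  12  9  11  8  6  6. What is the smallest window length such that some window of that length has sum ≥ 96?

13

add 12: running sum 12 < 96
add 1: running sum 13 < 96
add 11: running sum 24 < 96
add 3: running sum 27 < 96
add 6: running sum 33 < 96
add 9: running sum 42 < 96
add 3: running sum 45 < 96
add 1: running sum 46 < 96
add 10: running sum 56 < 96
add 10: running sum 66 < 96
add 12: running sum 78 < 96
add 9: running sum 87 < 96
add 11: shortest ending here [12, 1, 11, 3, 6, 9, 3, 1, 10, 10, 12, 9, 11] sum 98, len 13
add 8: shortest ending here [12, 1, 11, 3, 6, 9, 3, 1, 10, 10, 12, 9, 11, 8] sum 106, len 14
add 6: shortest ending here [11, 3, 6, 9, 3, 1, 10, 10, 12, 9, 11, 8, 6] sum 99, len 13
add 6: shortest ending here [11, 3, 6, 9, 3, 1, 10, 10, 12, 9, 11, 8, 6, 6] sum 105, len 14
Shortest qualifying length: 13.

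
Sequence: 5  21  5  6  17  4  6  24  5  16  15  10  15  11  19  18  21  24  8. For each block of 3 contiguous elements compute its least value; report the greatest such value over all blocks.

18

Each size-3 window and its min:
5 21 5 → min 5
21 5 6 → min 5
5 6 17 → min 5
6 17 4 → min 4
17 4 6 → min 4
4 6 24 → min 4
6 24 5 → min 5
24 5 16 → min 5
5 16 15 → min 5
16 15 10 → min 10
15 10 15 → min 10
10 15 11 → min 10
15 11 19 → min 11
11 19 18 → min 11
19 18 21 → min 18
18 21 24 → min 18
21 24 8 → min 8
Greatest of these is 18.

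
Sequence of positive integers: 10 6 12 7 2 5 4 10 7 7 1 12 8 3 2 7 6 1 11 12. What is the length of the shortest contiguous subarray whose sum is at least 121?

19

Extend right; whenever the sum reaches 121, record the length and shrink from the left:
add 10: running sum 10 < 121
add 6: running sum 16 < 121
add 12: running sum 28 < 121
add 7: running sum 35 < 121
add 2: running sum 37 < 121
add 5: running sum 42 < 121
add 4: running sum 46 < 121
add 10: running sum 56 < 121
add 7: running sum 63 < 121
add 7: running sum 70 < 121
add 1: running sum 71 < 121
add 12: running sum 83 < 121
add 8: running sum 91 < 121
add 3: running sum 94 < 121
add 2: running sum 96 < 121
add 7: running sum 103 < 121
add 6: running sum 109 < 121
add 1: running sum 110 < 121
add 11: shortest ending here [10, 6, 12, 7, 2, 5, 4, 10, 7, 7, 1, 12, 8, 3, 2, 7, 6, 1, 11] sum 121, len 19
add 12: shortest ending here [6, 12, 7, 2, 5, 4, 10, 7, 7, 1, 12, 8, 3, 2, 7, 6, 1, 11, 12] sum 123, len 19
Shortest qualifying length: 19.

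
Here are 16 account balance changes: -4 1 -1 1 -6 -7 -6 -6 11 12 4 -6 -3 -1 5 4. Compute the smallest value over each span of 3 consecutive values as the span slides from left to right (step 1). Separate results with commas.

(-4, 1, -1) → min -4
(1, -1, 1) → min -1
(-1, 1, -6) → min -6
(1, -6, -7) → min -7
(-6, -7, -6) → min -7
(-7, -6, -6) → min -7
(-6, -6, 11) → min -6
(-6, 11, 12) → min -6
(11, 12, 4) → min 4
(12, 4, -6) → min -6
(4, -6, -3) → min -6
(-6, -3, -1) → min -6
(-3, -1, 5) → min -3
(-1, 5, 4) → min -1

-4, -1, -6, -7, -7, -7, -6, -6, 4, -6, -6, -6, -3, -1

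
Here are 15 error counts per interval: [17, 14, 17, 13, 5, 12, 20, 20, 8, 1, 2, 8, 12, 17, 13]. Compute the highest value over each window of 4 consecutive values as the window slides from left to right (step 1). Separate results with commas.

[17, 14, 17, 13] → max 17
[14, 17, 13, 5] → max 17
[17, 13, 5, 12] → max 17
[13, 5, 12, 20] → max 20
[5, 12, 20, 20] → max 20
[12, 20, 20, 8] → max 20
[20, 20, 8, 1] → max 20
[20, 8, 1, 2] → max 20
[8, 1, 2, 8] → max 8
[1, 2, 8, 12] → max 12
[2, 8, 12, 17] → max 17
[8, 12, 17, 13] → max 17

17, 17, 17, 20, 20, 20, 20, 20, 8, 12, 17, 17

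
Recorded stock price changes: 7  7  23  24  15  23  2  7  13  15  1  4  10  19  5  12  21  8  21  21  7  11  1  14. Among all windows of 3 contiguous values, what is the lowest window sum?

Window sums for each of the 22 positions:
[7, 7, 23] → sum 37
[7, 23, 24] → sum 54
[23, 24, 15] → sum 62
[24, 15, 23] → sum 62
[15, 23, 2] → sum 40
[23, 2, 7] → sum 32
[2, 7, 13] → sum 22
[7, 13, 15] → sum 35
[13, 15, 1] → sum 29
[15, 1, 4] → sum 20
[1, 4, 10] → sum 15
[4, 10, 19] → sum 33
[10, 19, 5] → sum 34
[19, 5, 12] → sum 36
[5, 12, 21] → sum 38
[12, 21, 8] → sum 41
[21, 8, 21] → sum 50
[8, 21, 21] → sum 50
[21, 21, 7] → sum 49
[21, 7, 11] → sum 39
[7, 11, 1] → sum 19
[11, 1, 14] → sum 26
Lowest of these is 15.

15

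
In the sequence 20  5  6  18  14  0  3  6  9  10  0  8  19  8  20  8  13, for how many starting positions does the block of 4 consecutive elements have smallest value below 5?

[20, 5, 6, 18] → min 5
[5, 6, 18, 14] → min 5
[6, 18, 14, 0] → min 0  < 5 ✓
[18, 14, 0, 3] → min 0  < 5 ✓
[14, 0, 3, 6] → min 0  < 5 ✓
[0, 3, 6, 9] → min 0  < 5 ✓
[3, 6, 9, 10] → min 3  < 5 ✓
[6, 9, 10, 0] → min 0  < 5 ✓
[9, 10, 0, 8] → min 0  < 5 ✓
[10, 0, 8, 19] → min 0  < 5 ✓
[0, 8, 19, 8] → min 0  < 5 ✓
[8, 19, 8, 20] → min 8
[19, 8, 20, 8] → min 8
[8, 20, 8, 13] → min 8
9 windows satisfy the condition.

9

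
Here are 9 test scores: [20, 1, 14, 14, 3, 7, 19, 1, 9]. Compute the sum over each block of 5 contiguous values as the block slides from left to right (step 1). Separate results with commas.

52, 39, 57, 44, 39

(20, 1, 14, 14, 3) → sum 52
(1, 14, 14, 3, 7) → sum 39
(14, 14, 3, 7, 19) → sum 57
(14, 3, 7, 19, 1) → sum 44
(3, 7, 19, 1, 9) → sum 39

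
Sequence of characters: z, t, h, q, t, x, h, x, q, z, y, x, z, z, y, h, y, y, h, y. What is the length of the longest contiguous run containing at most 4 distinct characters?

11

Extend right; when distinct count exceeds 4, shrink from the left:
add z: window [z] (1 distinct), len 1
add t: window [z, t] (2 distinct), len 2
add h: window [z, t, h] (3 distinct), len 3
add q: window [z, t, h, q] (4 distinct), len 4
add t: window [z, t, h, q, t] (4 distinct), len 5
add x: window [t, h, q, t, x] (4 distinct), len 5
add h: window [t, h, q, t, x, h] (4 distinct), len 6
add x: window [t, h, q, t, x, h, x] (4 distinct), len 7
add q: window [t, h, q, t, x, h, x, q] (4 distinct), len 8
add z: window [x, h, x, q, z] (4 distinct), len 5
add y: window [x, q, z, y] (4 distinct), len 4
add x: window [x, q, z, y, x] (4 distinct), len 5
add z: window [x, q, z, y, x, z] (4 distinct), len 6
add z: window [x, q, z, y, x, z, z] (4 distinct), len 7
add y: window [x, q, z, y, x, z, z, y] (4 distinct), len 8
add h: window [z, y, x, z, z, y, h] (4 distinct), len 7
add y: window [z, y, x, z, z, y, h, y] (4 distinct), len 8
add y: window [z, y, x, z, z, y, h, y, y] (4 distinct), len 9
add h: window [z, y, x, z, z, y, h, y, y, h] (4 distinct), len 10
add y: window [z, y, x, z, z, y, h, y, y, h, y] (4 distinct), len 11
Longest length with ≤4 distinct: 11.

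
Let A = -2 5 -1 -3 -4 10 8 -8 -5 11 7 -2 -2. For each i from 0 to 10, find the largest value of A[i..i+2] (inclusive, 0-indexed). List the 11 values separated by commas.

5, 5, -1, 10, 10, 10, 8, 11, 11, 11, 7

(-2, 5, -1) → max 5
(5, -1, -3) → max 5
(-1, -3, -4) → max -1
(-3, -4, 10) → max 10
(-4, 10, 8) → max 10
(10, 8, -8) → max 10
(8, -8, -5) → max 8
(-8, -5, 11) → max 11
(-5, 11, 7) → max 11
(11, 7, -2) → max 11
(7, -2, -2) → max 7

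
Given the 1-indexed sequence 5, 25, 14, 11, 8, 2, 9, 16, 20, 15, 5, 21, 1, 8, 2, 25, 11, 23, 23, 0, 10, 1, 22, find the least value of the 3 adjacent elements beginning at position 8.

15

Elements at indices 8..10: 16, 20, 15
min(16, 20, 15) = 15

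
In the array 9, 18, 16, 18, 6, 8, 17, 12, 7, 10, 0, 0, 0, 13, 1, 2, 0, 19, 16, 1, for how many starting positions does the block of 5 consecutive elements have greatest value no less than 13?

14

[9, 18, 16, 18, 6] → max 18  ≥ 13 ✓
[18, 16, 18, 6, 8] → max 18  ≥ 13 ✓
[16, 18, 6, 8, 17] → max 18  ≥ 13 ✓
[18, 6, 8, 17, 12] → max 18  ≥ 13 ✓
[6, 8, 17, 12, 7] → max 17  ≥ 13 ✓
[8, 17, 12, 7, 10] → max 17  ≥ 13 ✓
[17, 12, 7, 10, 0] → max 17  ≥ 13 ✓
[12, 7, 10, 0, 0] → max 12
[7, 10, 0, 0, 0] → max 10
[10, 0, 0, 0, 13] → max 13  ≥ 13 ✓
[0, 0, 0, 13, 1] → max 13  ≥ 13 ✓
[0, 0, 13, 1, 2] → max 13  ≥ 13 ✓
[0, 13, 1, 2, 0] → max 13  ≥ 13 ✓
[13, 1, 2, 0, 19] → max 19  ≥ 13 ✓
[1, 2, 0, 19, 16] → max 19  ≥ 13 ✓
[2, 0, 19, 16, 1] → max 19  ≥ 13 ✓
14 windows satisfy the condition.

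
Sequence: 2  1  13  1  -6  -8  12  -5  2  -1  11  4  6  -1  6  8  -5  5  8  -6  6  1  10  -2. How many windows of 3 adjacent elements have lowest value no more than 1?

21

[2, 1, 13] → min 1  ≤ 1 ✓
[1, 13, 1] → min 1  ≤ 1 ✓
[13, 1, -6] → min -6  ≤ 1 ✓
[1, -6, -8] → min -8  ≤ 1 ✓
[-6, -8, 12] → min -8  ≤ 1 ✓
[-8, 12, -5] → min -8  ≤ 1 ✓
[12, -5, 2] → min -5  ≤ 1 ✓
[-5, 2, -1] → min -5  ≤ 1 ✓
[2, -1, 11] → min -1  ≤ 1 ✓
[-1, 11, 4] → min -1  ≤ 1 ✓
[11, 4, 6] → min 4
[4, 6, -1] → min -1  ≤ 1 ✓
[6, -1, 6] → min -1  ≤ 1 ✓
[-1, 6, 8] → min -1  ≤ 1 ✓
[6, 8, -5] → min -5  ≤ 1 ✓
[8, -5, 5] → min -5  ≤ 1 ✓
[-5, 5, 8] → min -5  ≤ 1 ✓
[5, 8, -6] → min -6  ≤ 1 ✓
[8, -6, 6] → min -6  ≤ 1 ✓
[-6, 6, 1] → min -6  ≤ 1 ✓
[6, 1, 10] → min 1  ≤ 1 ✓
[1, 10, -2] → min -2  ≤ 1 ✓
21 windows satisfy the condition.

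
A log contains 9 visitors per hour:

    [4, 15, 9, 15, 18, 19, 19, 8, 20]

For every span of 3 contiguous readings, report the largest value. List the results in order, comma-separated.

Sliding a size-3 window across the 9 values:
(4, 15, 9) → max 15
(15, 9, 15) → max 15
(9, 15, 18) → max 18
(15, 18, 19) → max 19
(18, 19, 19) → max 19
(19, 19, 8) → max 19
(19, 8, 20) → max 20

15, 15, 18, 19, 19, 19, 20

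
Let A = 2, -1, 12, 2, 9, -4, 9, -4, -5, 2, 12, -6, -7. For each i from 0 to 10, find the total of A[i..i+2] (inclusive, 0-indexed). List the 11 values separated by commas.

2 -1 12 → sum 13
-1 12 2 → sum 13
12 2 9 → sum 23
2 9 -4 → sum 7
9 -4 9 → sum 14
-4 9 -4 → sum 1
9 -4 -5 → sum 0
-4 -5 2 → sum -7
-5 2 12 → sum 9
2 12 -6 → sum 8
12 -6 -7 → sum -1

13, 13, 23, 7, 14, 1, 0, -7, 9, 8, -1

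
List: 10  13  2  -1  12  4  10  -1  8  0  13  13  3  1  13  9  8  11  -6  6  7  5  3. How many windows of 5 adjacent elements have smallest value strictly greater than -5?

14

[10, 13, 2, -1, 12] → min -1  > -5 ✓
[13, 2, -1, 12, 4] → min -1  > -5 ✓
[2, -1, 12, 4, 10] → min -1  > -5 ✓
[-1, 12, 4, 10, -1] → min -1  > -5 ✓
[12, 4, 10, -1, 8] → min -1  > -5 ✓
[4, 10, -1, 8, 0] → min -1  > -5 ✓
[10, -1, 8, 0, 13] → min -1  > -5 ✓
[-1, 8, 0, 13, 13] → min -1  > -5 ✓
[8, 0, 13, 13, 3] → min 0  > -5 ✓
[0, 13, 13, 3, 1] → min 0  > -5 ✓
[13, 13, 3, 1, 13] → min 1  > -5 ✓
[13, 3, 1, 13, 9] → min 1  > -5 ✓
[3, 1, 13, 9, 8] → min 1  > -5 ✓
[1, 13, 9, 8, 11] → min 1  > -5 ✓
[13, 9, 8, 11, -6] → min -6
[9, 8, 11, -6, 6] → min -6
[8, 11, -6, 6, 7] → min -6
[11, -6, 6, 7, 5] → min -6
[-6, 6, 7, 5, 3] → min -6
14 windows satisfy the condition.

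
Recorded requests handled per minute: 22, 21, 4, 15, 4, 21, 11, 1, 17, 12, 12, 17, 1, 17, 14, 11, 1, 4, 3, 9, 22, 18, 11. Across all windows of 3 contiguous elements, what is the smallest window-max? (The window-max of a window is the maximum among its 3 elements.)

4

(22, 21, 4) → max 22
(21, 4, 15) → max 21
(4, 15, 4) → max 15
(15, 4, 21) → max 21
(4, 21, 11) → max 21
(21, 11, 1) → max 21
(11, 1, 17) → max 17
(1, 17, 12) → max 17
(17, 12, 12) → max 17
(12, 12, 17) → max 17
(12, 17, 1) → max 17
(17, 1, 17) → max 17
(1, 17, 14) → max 17
(17, 14, 11) → max 17
(14, 11, 1) → max 14
(11, 1, 4) → max 11
(1, 4, 3) → max 4
(4, 3, 9) → max 9
(3, 9, 22) → max 22
(9, 22, 18) → max 22
(22, 18, 11) → max 22
Smallest of these is 4.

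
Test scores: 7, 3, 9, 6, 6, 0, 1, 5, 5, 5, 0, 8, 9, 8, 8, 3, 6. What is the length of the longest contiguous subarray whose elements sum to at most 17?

Extend to the right; shrink from the left whenever the sum exceeds 17:
add 7: [7] sum 7, len 1
add 3: [7, 3] sum 10, len 2
add 9: [3, 9] sum 12, len 2
add 6: [9, 6] sum 15, len 2
add 6: [6, 6] sum 12, len 2
add 0: [6, 6, 0] sum 12, len 3
add 1: [6, 6, 0, 1] sum 13, len 4
add 5: [6, 0, 1, 5] sum 12, len 4
add 5: [6, 0, 1, 5, 5] sum 17, len 5
add 5: [0, 1, 5, 5, 5] sum 16, len 5
add 0: [0, 1, 5, 5, 5, 0] sum 16, len 6
add 8: [5, 0, 8] sum 13, len 3
add 9: [0, 8, 9] sum 17, len 3
add 8: [9, 8] sum 17, len 2
add 8: [8, 8] sum 16, len 2
add 3: [8, 3] sum 11, len 2
add 6: [8, 3, 6] sum 17, len 3
Longest length seen: 6.

6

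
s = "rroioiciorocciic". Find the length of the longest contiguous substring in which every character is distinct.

add r: [r] len 1
add r (repeat r, move left end past it): [r] len 1
add o: [r, o] len 2
add i: [r, o, i] len 3
add o (repeat o, move left end past it): [i, o] len 2
add i (repeat i, move left end past it): [o, i] len 2
add c: [o, i, c] len 3
add i (repeat i, move left end past it): [c, i] len 2
add o: [c, i, o] len 3
add r: [c, i, o, r] len 4
add o (repeat o, move left end past it): [r, o] len 2
add c: [r, o, c] len 3
add c (repeat c, move left end past it): [c] len 1
add i: [c, i] len 2
add i (repeat i, move left end past it): [i] len 1
add c: [i, c] len 2
Longest all-distinct length: 4.

4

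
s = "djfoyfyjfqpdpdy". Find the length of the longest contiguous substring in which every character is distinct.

6

add d: [d] len 1
add j: [d, j] len 2
add f: [d, j, f] len 3
add o: [d, j, f, o] len 4
add y: [d, j, f, o, y] len 5
add f (repeat f, move left end past it): [o, y, f] len 3
add y (repeat y, move left end past it): [f, y] len 2
add j: [f, y, j] len 3
add f (repeat f, move left end past it): [y, j, f] len 3
add q: [y, j, f, q] len 4
add p: [y, j, f, q, p] len 5
add d: [y, j, f, q, p, d] len 6
add p (repeat p, move left end past it): [d, p] len 2
add d (repeat d, move left end past it): [p, d] len 2
add y: [p, d, y] len 3
Longest all-distinct length: 6.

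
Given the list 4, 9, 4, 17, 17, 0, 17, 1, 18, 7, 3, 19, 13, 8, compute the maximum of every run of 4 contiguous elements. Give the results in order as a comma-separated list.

17, 17, 17, 17, 17, 18, 18, 18, 19, 19, 19

(4, 9, 4, 17) → max 17
(9, 4, 17, 17) → max 17
(4, 17, 17, 0) → max 17
(17, 17, 0, 17) → max 17
(17, 0, 17, 1) → max 17
(0, 17, 1, 18) → max 18
(17, 1, 18, 7) → max 18
(1, 18, 7, 3) → max 18
(18, 7, 3, 19) → max 19
(7, 3, 19, 13) → max 19
(3, 19, 13, 8) → max 19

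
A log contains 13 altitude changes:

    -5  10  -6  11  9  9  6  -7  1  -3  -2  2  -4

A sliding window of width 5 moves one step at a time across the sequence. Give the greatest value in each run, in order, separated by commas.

11, 11, 11, 11, 9, 9, 6, 2, 2

(-5, 10, -6, 11, 9) → max 11
(10, -6, 11, 9, 9) → max 11
(-6, 11, 9, 9, 6) → max 11
(11, 9, 9, 6, -7) → max 11
(9, 9, 6, -7, 1) → max 9
(9, 6, -7, 1, -3) → max 9
(6, -7, 1, -3, -2) → max 6
(-7, 1, -3, -2, 2) → max 2
(1, -3, -2, 2, -4) → max 2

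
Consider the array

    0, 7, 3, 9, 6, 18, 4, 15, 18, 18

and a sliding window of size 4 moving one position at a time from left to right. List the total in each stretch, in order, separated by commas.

19, 25, 36, 37, 43, 55, 55

Sliding a size-4 window across the 10 values:
0 7 3 9 → sum 19
7 3 9 6 → sum 25
3 9 6 18 → sum 36
9 6 18 4 → sum 37
6 18 4 15 → sum 43
18 4 15 18 → sum 55
4 15 18 18 → sum 55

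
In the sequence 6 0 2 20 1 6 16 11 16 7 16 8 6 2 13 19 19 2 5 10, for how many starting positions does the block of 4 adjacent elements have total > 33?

12

6 0 2 20 → sum 28
0 2 20 1 → sum 23
2 20 1 6 → sum 29
20 1 6 16 → sum 43  > 33 ✓
1 6 16 11 → sum 34  > 33 ✓
6 16 11 16 → sum 49  > 33 ✓
16 11 16 7 → sum 50  > 33 ✓
11 16 7 16 → sum 50  > 33 ✓
16 7 16 8 → sum 47  > 33 ✓
7 16 8 6 → sum 37  > 33 ✓
16 8 6 2 → sum 32
8 6 2 13 → sum 29
6 2 13 19 → sum 40  > 33 ✓
2 13 19 19 → sum 53  > 33 ✓
13 19 19 2 → sum 53  > 33 ✓
19 19 2 5 → sum 45  > 33 ✓
19 2 5 10 → sum 36  > 33 ✓
12 windows satisfy the condition.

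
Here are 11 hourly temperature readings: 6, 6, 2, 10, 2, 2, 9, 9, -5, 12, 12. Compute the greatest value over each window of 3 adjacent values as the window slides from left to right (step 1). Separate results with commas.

6, 10, 10, 10, 9, 9, 9, 12, 12

(6, 6, 2) → max 6
(6, 2, 10) → max 10
(2, 10, 2) → max 10
(10, 2, 2) → max 10
(2, 2, 9) → max 9
(2, 9, 9) → max 9
(9, 9, -5) → max 9
(9, -5, 12) → max 12
(-5, 12, 12) → max 12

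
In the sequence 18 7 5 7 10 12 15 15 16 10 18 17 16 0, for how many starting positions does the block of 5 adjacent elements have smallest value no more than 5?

4

(18, 7, 5, 7, 10) → min 5  ≤ 5 ✓
(7, 5, 7, 10, 12) → min 5  ≤ 5 ✓
(5, 7, 10, 12, 15) → min 5  ≤ 5 ✓
(7, 10, 12, 15, 15) → min 7
(10, 12, 15, 15, 16) → min 10
(12, 15, 15, 16, 10) → min 10
(15, 15, 16, 10, 18) → min 10
(15, 16, 10, 18, 17) → min 10
(16, 10, 18, 17, 16) → min 10
(10, 18, 17, 16, 0) → min 0  ≤ 5 ✓
4 windows satisfy the condition.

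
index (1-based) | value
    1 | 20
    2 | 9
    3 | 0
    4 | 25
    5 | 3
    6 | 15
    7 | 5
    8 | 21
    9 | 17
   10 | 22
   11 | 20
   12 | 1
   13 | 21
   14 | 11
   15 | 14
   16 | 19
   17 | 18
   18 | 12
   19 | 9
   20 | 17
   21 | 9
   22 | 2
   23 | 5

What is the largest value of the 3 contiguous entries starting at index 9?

Elements at indices 9..11: 17, 22, 20
max(17, 22, 20) = 22

22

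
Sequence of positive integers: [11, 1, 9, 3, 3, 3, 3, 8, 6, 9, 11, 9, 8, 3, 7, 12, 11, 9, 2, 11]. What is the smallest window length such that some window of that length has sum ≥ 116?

17

Extend right; whenever the sum reaches 116, record the length and shrink from the left:
add 11: running sum 11 < 116
add 1: running sum 12 < 116
add 9: running sum 21 < 116
add 3: running sum 24 < 116
add 3: running sum 27 < 116
add 3: running sum 30 < 116
add 3: running sum 33 < 116
add 8: running sum 41 < 116
add 6: running sum 47 < 116
add 9: running sum 56 < 116
add 11: running sum 67 < 116
add 9: running sum 76 < 116
add 8: running sum 84 < 116
add 3: running sum 87 < 116
add 7: running sum 94 < 116
add 12: running sum 106 < 116
end 16: [11, 1, 9, 3, 3, 3, 3, 8, 6, 9, 11, 9, 8, 3, 7, 12, 11] sum 117, len 17
end 17: [11, 1, 9, 3, 3, 3, 3, 8, 6, 9, 11, 9, 8, 3, 7, 12, 11, 9] sum 126, len 18
end 18: [9, 3, 3, 3, 3, 8, 6, 9, 11, 9, 8, 3, 7, 12, 11, 9, 2] sum 116, len 17
end 19: [3, 3, 3, 3, 8, 6, 9, 11, 9, 8, 3, 7, 12, 11, 9, 2, 11] sum 118, len 17
Shortest qualifying length: 17.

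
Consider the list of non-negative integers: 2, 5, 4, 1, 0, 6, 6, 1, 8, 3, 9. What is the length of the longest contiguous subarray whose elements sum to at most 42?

10

[2] sum 2 len 1
[2, 5] sum 7 len 2
[2, 5, 4] sum 11 len 3
[2, 5, 4, 1] sum 12 len 4
[2, 5, 4, 1, 0] sum 12 len 5
[2, 5, 4, 1, 0, 6] sum 18 len 6
[2, 5, 4, 1, 0, 6, 6] sum 24 len 7
[2, 5, 4, 1, 0, 6, 6, 1] sum 25 len 8
[2, 5, 4, 1, 0, 6, 6, 1, 8] sum 33 len 9
[2, 5, 4, 1, 0, 6, 6, 1, 8, 3] sum 36 len 10
[4, 1, 0, 6, 6, 1, 8, 3, 9] sum 38 len 9
Longest length seen: 10.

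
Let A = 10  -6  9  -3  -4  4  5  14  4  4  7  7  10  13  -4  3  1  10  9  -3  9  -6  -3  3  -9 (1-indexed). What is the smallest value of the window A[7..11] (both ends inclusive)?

4

Elements at indices 7..11: 5, 14, 4, 4, 7
min(5, 14, 4, 4, 7) = 4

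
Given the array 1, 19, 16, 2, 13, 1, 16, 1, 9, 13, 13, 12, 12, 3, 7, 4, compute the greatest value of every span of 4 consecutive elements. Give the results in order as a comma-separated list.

19, 19, 16, 16, 16, 16, 16, 13, 13, 13, 13, 12, 12

1 19 16 2 → max 19
19 16 2 13 → max 19
16 2 13 1 → max 16
2 13 1 16 → max 16
13 1 16 1 → max 16
1 16 1 9 → max 16
16 1 9 13 → max 16
1 9 13 13 → max 13
9 13 13 12 → max 13
13 13 12 12 → max 13
13 12 12 3 → max 13
12 12 3 7 → max 12
12 3 7 4 → max 12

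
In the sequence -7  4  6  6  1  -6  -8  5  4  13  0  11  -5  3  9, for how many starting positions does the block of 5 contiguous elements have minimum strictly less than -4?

(-7, 4, 6, 6, 1) → min -7  < -4 ✓
(4, 6, 6, 1, -6) → min -6  < -4 ✓
(6, 6, 1, -6, -8) → min -8  < -4 ✓
(6, 1, -6, -8, 5) → min -8  < -4 ✓
(1, -6, -8, 5, 4) → min -8  < -4 ✓
(-6, -8, 5, 4, 13) → min -8  < -4 ✓
(-8, 5, 4, 13, 0) → min -8  < -4 ✓
(5, 4, 13, 0, 11) → min 0
(4, 13, 0, 11, -5) → min -5  < -4 ✓
(13, 0, 11, -5, 3) → min -5  < -4 ✓
(0, 11, -5, 3, 9) → min -5  < -4 ✓
10 windows satisfy the condition.

10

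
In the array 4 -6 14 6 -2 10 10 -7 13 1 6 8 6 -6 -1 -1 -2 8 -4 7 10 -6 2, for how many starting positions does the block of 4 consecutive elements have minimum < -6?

[4, -6, 14, 6] → min -6
[-6, 14, 6, -2] → min -6
[14, 6, -2, 10] → min -2
[6, -2, 10, 10] → min -2
[-2, 10, 10, -7] → min -7  < -6 ✓
[10, 10, -7, 13] → min -7  < -6 ✓
[10, -7, 13, 1] → min -7  < -6 ✓
[-7, 13, 1, 6] → min -7  < -6 ✓
[13, 1, 6, 8] → min 1
[1, 6, 8, 6] → min 1
[6, 8, 6, -6] → min -6
[8, 6, -6, -1] → min -6
[6, -6, -1, -1] → min -6
[-6, -1, -1, -2] → min -6
[-1, -1, -2, 8] → min -2
[-1, -2, 8, -4] → min -4
[-2, 8, -4, 7] → min -4
[8, -4, 7, 10] → min -4
[-4, 7, 10, -6] → min -6
[7, 10, -6, 2] → min -6
4 windows satisfy the condition.

4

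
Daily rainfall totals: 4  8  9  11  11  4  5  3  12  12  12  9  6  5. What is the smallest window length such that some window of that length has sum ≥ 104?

13

add 4: running sum 4 < 104
add 8: running sum 12 < 104
add 9: running sum 21 < 104
add 11: running sum 32 < 104
add 11: running sum 43 < 104
add 4: running sum 47 < 104
add 5: running sum 52 < 104
add 3: running sum 55 < 104
add 12: running sum 67 < 104
add 12: running sum 79 < 104
add 12: running sum 91 < 104
add 9: running sum 100 < 104
add 6: shortest ending here [4, 8, 9, 11, 11, 4, 5, 3, 12, 12, 12, 9, 6] sum 106, len 13
add 5: shortest ending here [8, 9, 11, 11, 4, 5, 3, 12, 12, 12, 9, 6, 5] sum 107, len 13
Shortest qualifying length: 13.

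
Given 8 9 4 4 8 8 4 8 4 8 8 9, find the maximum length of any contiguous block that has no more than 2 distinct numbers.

add 8: window [8] (1 distinct), len 1
add 9: window [8, 9] (2 distinct), len 2
add 4: window [9, 4] (2 distinct), len 2
add 4: window [9, 4, 4] (2 distinct), len 3
add 8: window [4, 4, 8] (2 distinct), len 3
add 8: window [4, 4, 8, 8] (2 distinct), len 4
add 4: window [4, 4, 8, 8, 4] (2 distinct), len 5
add 8: window [4, 4, 8, 8, 4, 8] (2 distinct), len 6
add 4: window [4, 4, 8, 8, 4, 8, 4] (2 distinct), len 7
add 8: window [4, 4, 8, 8, 4, 8, 4, 8] (2 distinct), len 8
add 8: window [4, 4, 8, 8, 4, 8, 4, 8, 8] (2 distinct), len 9
add 9: window [8, 8, 9] (2 distinct), len 3
Longest length with ≤2 distinct: 9.

9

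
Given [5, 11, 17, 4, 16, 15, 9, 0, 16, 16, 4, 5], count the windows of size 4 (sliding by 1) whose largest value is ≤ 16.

6

5 11 17 4 → max 17
11 17 4 16 → max 17
17 4 16 15 → max 17
4 16 15 9 → max 16  ≤ 16 ✓
16 15 9 0 → max 16  ≤ 16 ✓
15 9 0 16 → max 16  ≤ 16 ✓
9 0 16 16 → max 16  ≤ 16 ✓
0 16 16 4 → max 16  ≤ 16 ✓
16 16 4 5 → max 16  ≤ 16 ✓
6 windows satisfy the condition.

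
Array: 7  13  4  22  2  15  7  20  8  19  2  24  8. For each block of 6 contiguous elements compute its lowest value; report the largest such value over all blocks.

2

[7, 13, 4, 22, 2, 15] → min 2
[13, 4, 22, 2, 15, 7] → min 2
[4, 22, 2, 15, 7, 20] → min 2
[22, 2, 15, 7, 20, 8] → min 2
[2, 15, 7, 20, 8, 19] → min 2
[15, 7, 20, 8, 19, 2] → min 2
[7, 20, 8, 19, 2, 24] → min 2
[20, 8, 19, 2, 24, 8] → min 2
Largest of these is 2.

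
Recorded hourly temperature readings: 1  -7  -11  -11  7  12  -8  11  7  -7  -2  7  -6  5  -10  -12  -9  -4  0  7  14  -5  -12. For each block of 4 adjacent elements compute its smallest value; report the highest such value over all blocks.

-4

1 -7 -11 -11 → min -11
-7 -11 -11 7 → min -11
-11 -11 7 12 → min -11
-11 7 12 -8 → min -11
7 12 -8 11 → min -8
12 -8 11 7 → min -8
-8 11 7 -7 → min -8
11 7 -7 -2 → min -7
7 -7 -2 7 → min -7
-7 -2 7 -6 → min -7
-2 7 -6 5 → min -6
7 -6 5 -10 → min -10
-6 5 -10 -12 → min -12
5 -10 -12 -9 → min -12
-10 -12 -9 -4 → min -12
-12 -9 -4 0 → min -12
-9 -4 0 7 → min -9
-4 0 7 14 → min -4
0 7 14 -5 → min -5
7 14 -5 -12 → min -12
Highest of these is -4.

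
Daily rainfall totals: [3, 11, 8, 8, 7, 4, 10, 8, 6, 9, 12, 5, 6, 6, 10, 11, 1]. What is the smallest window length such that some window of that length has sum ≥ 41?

add 3: running sum 3 < 41
add 11: running sum 14 < 41
add 8: running sum 22 < 41
add 8: running sum 30 < 41
add 7: running sum 37 < 41
add 4: shortest ending here [3, 11, 8, 8, 7, 4] sum 41, len 6
add 10: shortest ending here [11, 8, 8, 7, 4, 10] sum 48, len 6
add 8: shortest ending here [8, 8, 7, 4, 10, 8] sum 45, len 6
add 6: shortest ending here [8, 7, 4, 10, 8, 6] sum 43, len 6
add 9: shortest ending here [7, 4, 10, 8, 6, 9] sum 44, len 6
add 12: shortest ending here [10, 8, 6, 9, 12] sum 45, len 5
add 5: shortest ending here [10, 8, 6, 9, 12, 5] sum 50, len 6
add 6: shortest ending here [8, 6, 9, 12, 5, 6] sum 46, len 6
add 6: shortest ending here [6, 9, 12, 5, 6, 6] sum 44, len 6
add 10: shortest ending here [9, 12, 5, 6, 6, 10] sum 48, len 6
add 11: shortest ending here [12, 5, 6, 6, 10, 11] sum 50, len 6
add 1: shortest ending here [12, 5, 6, 6, 10, 11, 1] sum 51, len 7
Shortest qualifying length: 5.

5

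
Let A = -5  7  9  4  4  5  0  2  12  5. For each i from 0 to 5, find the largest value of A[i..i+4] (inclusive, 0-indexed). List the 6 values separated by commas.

-5 7 9 4 4 → max 9
7 9 4 4 5 → max 9
9 4 4 5 0 → max 9
4 4 5 0 2 → max 5
4 5 0 2 12 → max 12
5 0 2 12 5 → max 12

9, 9, 9, 5, 12, 12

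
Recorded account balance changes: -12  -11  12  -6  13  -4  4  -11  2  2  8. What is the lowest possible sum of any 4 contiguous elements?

-12 -11 12 -6 → sum -17
-11 12 -6 13 → sum 8
12 -6 13 -4 → sum 15
-6 13 -4 4 → sum 7
13 -4 4 -11 → sum 2
-4 4 -11 2 → sum -9
4 -11 2 2 → sum -3
-11 2 2 8 → sum 1
Lowest of these is -17.

-17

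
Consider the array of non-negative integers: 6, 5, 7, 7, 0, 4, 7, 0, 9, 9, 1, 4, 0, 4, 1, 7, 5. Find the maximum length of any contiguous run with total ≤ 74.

16

Extend to the right; shrink from the left whenever the sum exceeds 74:
add 6: [6] sum 6, len 1
add 5: [6, 5] sum 11, len 2
add 7: [6, 5, 7] sum 18, len 3
add 7: [6, 5, 7, 7] sum 25, len 4
add 0: [6, 5, 7, 7, 0] sum 25, len 5
add 4: [6, 5, 7, 7, 0, 4] sum 29, len 6
add 7: [6, 5, 7, 7, 0, 4, 7] sum 36, len 7
add 0: [6, 5, 7, 7, 0, 4, 7, 0] sum 36, len 8
add 9: [6, 5, 7, 7, 0, 4, 7, 0, 9] sum 45, len 9
add 9: [6, 5, 7, 7, 0, 4, 7, 0, 9, 9] sum 54, len 10
add 1: [6, 5, 7, 7, 0, 4, 7, 0, 9, 9, 1] sum 55, len 11
add 4: [6, 5, 7, 7, 0, 4, 7, 0, 9, 9, 1, 4] sum 59, len 12
add 0: [6, 5, 7, 7, 0, 4, 7, 0, 9, 9, 1, 4, 0] sum 59, len 13
add 4: [6, 5, 7, 7, 0, 4, 7, 0, 9, 9, 1, 4, 0, 4] sum 63, len 14
add 1: [6, 5, 7, 7, 0, 4, 7, 0, 9, 9, 1, 4, 0, 4, 1] sum 64, len 15
add 7: [6, 5, 7, 7, 0, 4, 7, 0, 9, 9, 1, 4, 0, 4, 1, 7] sum 71, len 16
add 5: [5, 7, 7, 0, 4, 7, 0, 9, 9, 1, 4, 0, 4, 1, 7, 5] sum 70, len 16
Longest length seen: 16.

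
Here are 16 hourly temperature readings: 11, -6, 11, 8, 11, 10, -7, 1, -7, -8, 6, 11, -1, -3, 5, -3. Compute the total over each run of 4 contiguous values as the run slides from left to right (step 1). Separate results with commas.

24, 24, 40, 22, 15, -3, -21, -8, 2, 8, 13, 12, -2

(11, -6, 11, 8) → sum 24
(-6, 11, 8, 11) → sum 24
(11, 8, 11, 10) → sum 40
(8, 11, 10, -7) → sum 22
(11, 10, -7, 1) → sum 15
(10, -7, 1, -7) → sum -3
(-7, 1, -7, -8) → sum -21
(1, -7, -8, 6) → sum -8
(-7, -8, 6, 11) → sum 2
(-8, 6, 11, -1) → sum 8
(6, 11, -1, -3) → sum 13
(11, -1, -3, 5) → sum 12
(-1, -3, 5, -3) → sum -2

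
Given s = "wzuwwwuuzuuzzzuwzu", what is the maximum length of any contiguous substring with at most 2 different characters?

9

[w] 1 distinct, len 1
[w, z] 2 distinct, len 2
[z, u] 2 distinct, len 2
[u, w] 2 distinct, len 2
[u, w, w] 2 distinct, len 3
[u, w, w, w] 2 distinct, len 4
[u, w, w, w, u] 2 distinct, len 5
[u, w, w, w, u, u] 2 distinct, len 6
[u, u, z] 2 distinct, len 3
[u, u, z, u] 2 distinct, len 4
[u, u, z, u, u] 2 distinct, len 5
[u, u, z, u, u, z] 2 distinct, len 6
[u, u, z, u, u, z, z] 2 distinct, len 7
[u, u, z, u, u, z, z, z] 2 distinct, len 8
[u, u, z, u, u, z, z, z, u] 2 distinct, len 9
[u, w] 2 distinct, len 2
[w, z] 2 distinct, len 2
[z, u] 2 distinct, len 2
Longest length with ≤2 distinct: 9.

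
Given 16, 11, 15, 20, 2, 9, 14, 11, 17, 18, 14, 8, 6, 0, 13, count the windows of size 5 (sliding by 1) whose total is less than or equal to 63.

7

16 11 15 20 2 → sum 64
11 15 20 2 9 → sum 57  ≤ 63 ✓
15 20 2 9 14 → sum 60  ≤ 63 ✓
20 2 9 14 11 → sum 56  ≤ 63 ✓
2 9 14 11 17 → sum 53  ≤ 63 ✓
9 14 11 17 18 → sum 69
14 11 17 18 14 → sum 74
11 17 18 14 8 → sum 68
17 18 14 8 6 → sum 63  ≤ 63 ✓
18 14 8 6 0 → sum 46  ≤ 63 ✓
14 8 6 0 13 → sum 41  ≤ 63 ✓
7 windows satisfy the condition.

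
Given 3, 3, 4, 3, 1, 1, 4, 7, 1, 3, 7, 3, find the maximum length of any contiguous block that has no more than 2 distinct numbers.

[3] 1 distinct, len 1
[3, 3] 1 distinct, len 2
[3, 3, 4] 2 distinct, len 3
[3, 3, 4, 3] 2 distinct, len 4
[3, 1] 2 distinct, len 2
[3, 1, 1] 2 distinct, len 3
[1, 1, 4] 2 distinct, len 3
[4, 7] 2 distinct, len 2
[7, 1] 2 distinct, len 2
[1, 3] 2 distinct, len 2
[3, 7] 2 distinct, len 2
[3, 7, 3] 2 distinct, len 3
Longest length with ≤2 distinct: 4.

4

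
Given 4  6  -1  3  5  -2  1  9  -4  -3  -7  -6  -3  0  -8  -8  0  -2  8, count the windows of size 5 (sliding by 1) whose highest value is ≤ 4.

(4, 6, -1, 3, 5) → max 6
(6, -1, 3, 5, -2) → max 6
(-1, 3, 5, -2, 1) → max 5
(3, 5, -2, 1, 9) → max 9
(5, -2, 1, 9, -4) → max 9
(-2, 1, 9, -4, -3) → max 9
(1, 9, -4, -3, -7) → max 9
(9, -4, -3, -7, -6) → max 9
(-4, -3, -7, -6, -3) → max -3  ≤ 4 ✓
(-3, -7, -6, -3, 0) → max 0  ≤ 4 ✓
(-7, -6, -3, 0, -8) → max 0  ≤ 4 ✓
(-6, -3, 0, -8, -8) → max 0  ≤ 4 ✓
(-3, 0, -8, -8, 0) → max 0  ≤ 4 ✓
(0, -8, -8, 0, -2) → max 0  ≤ 4 ✓
(-8, -8, 0, -2, 8) → max 8
6 windows satisfy the condition.

6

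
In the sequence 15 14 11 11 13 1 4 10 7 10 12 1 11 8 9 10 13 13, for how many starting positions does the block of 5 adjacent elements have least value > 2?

[15, 14, 11, 11, 13] → min 11  > 2 ✓
[14, 11, 11, 13, 1] → min 1
[11, 11, 13, 1, 4] → min 1
[11, 13, 1, 4, 10] → min 1
[13, 1, 4, 10, 7] → min 1
[1, 4, 10, 7, 10] → min 1
[4, 10, 7, 10, 12] → min 4  > 2 ✓
[10, 7, 10, 12, 1] → min 1
[7, 10, 12, 1, 11] → min 1
[10, 12, 1, 11, 8] → min 1
[12, 1, 11, 8, 9] → min 1
[1, 11, 8, 9, 10] → min 1
[11, 8, 9, 10, 13] → min 8  > 2 ✓
[8, 9, 10, 13, 13] → min 8  > 2 ✓
4 windows satisfy the condition.

4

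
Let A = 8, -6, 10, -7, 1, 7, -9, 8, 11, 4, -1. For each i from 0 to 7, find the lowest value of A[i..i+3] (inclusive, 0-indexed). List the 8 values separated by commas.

-7, -7, -7, -9, -9, -9, -9, -1

[8, -6, 10, -7] → min -7
[-6, 10, -7, 1] → min -7
[10, -7, 1, 7] → min -7
[-7, 1, 7, -9] → min -9
[1, 7, -9, 8] → min -9
[7, -9, 8, 11] → min -9
[-9, 8, 11, 4] → min -9
[8, 11, 4, -1] → min -1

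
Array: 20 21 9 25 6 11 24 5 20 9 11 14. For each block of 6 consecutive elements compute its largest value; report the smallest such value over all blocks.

24

Each size-6 window and its max:
(20, 21, 9, 25, 6, 11) → max 25
(21, 9, 25, 6, 11, 24) → max 25
(9, 25, 6, 11, 24, 5) → max 25
(25, 6, 11, 24, 5, 20) → max 25
(6, 11, 24, 5, 20, 9) → max 24
(11, 24, 5, 20, 9, 11) → max 24
(24, 5, 20, 9, 11, 14) → max 24
Smallest of these is 24.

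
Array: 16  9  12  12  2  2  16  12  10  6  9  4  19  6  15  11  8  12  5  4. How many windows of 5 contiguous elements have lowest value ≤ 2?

16 9 12 12 2 → min 2  ≤ 2 ✓
9 12 12 2 2 → min 2  ≤ 2 ✓
12 12 2 2 16 → min 2  ≤ 2 ✓
12 2 2 16 12 → min 2  ≤ 2 ✓
2 2 16 12 10 → min 2  ≤ 2 ✓
2 16 12 10 6 → min 2  ≤ 2 ✓
16 12 10 6 9 → min 6
12 10 6 9 4 → min 4
10 6 9 4 19 → min 4
6 9 4 19 6 → min 4
9 4 19 6 15 → min 4
4 19 6 15 11 → min 4
19 6 15 11 8 → min 6
6 15 11 8 12 → min 6
15 11 8 12 5 → min 5
11 8 12 5 4 → min 4
6 windows satisfy the condition.

6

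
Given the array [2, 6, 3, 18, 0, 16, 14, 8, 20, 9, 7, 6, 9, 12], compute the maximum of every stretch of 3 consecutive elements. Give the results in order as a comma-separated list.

(2, 6, 3) → max 6
(6, 3, 18) → max 18
(3, 18, 0) → max 18
(18, 0, 16) → max 18
(0, 16, 14) → max 16
(16, 14, 8) → max 16
(14, 8, 20) → max 20
(8, 20, 9) → max 20
(20, 9, 7) → max 20
(9, 7, 6) → max 9
(7, 6, 9) → max 9
(6, 9, 12) → max 12

6, 18, 18, 18, 16, 16, 20, 20, 20, 9, 9, 12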